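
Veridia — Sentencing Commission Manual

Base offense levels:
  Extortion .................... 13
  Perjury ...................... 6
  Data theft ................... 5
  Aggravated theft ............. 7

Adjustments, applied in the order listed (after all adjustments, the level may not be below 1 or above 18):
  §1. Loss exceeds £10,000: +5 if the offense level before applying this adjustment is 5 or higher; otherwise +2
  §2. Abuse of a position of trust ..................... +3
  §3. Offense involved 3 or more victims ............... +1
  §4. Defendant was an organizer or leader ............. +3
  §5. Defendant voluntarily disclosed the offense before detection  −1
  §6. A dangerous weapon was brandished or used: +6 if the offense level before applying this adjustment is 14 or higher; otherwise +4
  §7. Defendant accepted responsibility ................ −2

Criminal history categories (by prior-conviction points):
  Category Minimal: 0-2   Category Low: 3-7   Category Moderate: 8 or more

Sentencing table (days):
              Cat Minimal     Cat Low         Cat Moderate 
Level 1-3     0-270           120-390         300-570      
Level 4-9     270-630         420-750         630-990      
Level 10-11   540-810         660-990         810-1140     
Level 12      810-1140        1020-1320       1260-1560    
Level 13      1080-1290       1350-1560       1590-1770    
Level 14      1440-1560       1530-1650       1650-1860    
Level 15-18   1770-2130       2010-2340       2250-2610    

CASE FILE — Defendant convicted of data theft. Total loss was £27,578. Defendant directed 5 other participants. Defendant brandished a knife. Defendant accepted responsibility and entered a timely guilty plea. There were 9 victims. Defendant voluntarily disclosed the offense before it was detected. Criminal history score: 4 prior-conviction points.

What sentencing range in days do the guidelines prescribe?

2010-2340 days

Base offense level for data theft: 5.
§1 applies (level before this adjustment is 5 ≥ 5, so +5): 5 + 5 = 10.
§3 applies: 10 + 1 = 11.
§4 applies: 11 + 3 = 14.
§5 applies: 14 − 1 = 13.
§6 applies (level before this adjustment is 13 < 14, so +4): 13 + 4 = 17.
§7 applies: 17 − 2 = 15.
Final offense level: 15.
Criminal history: 4 prior points → Category Low (3-7).
Level 15 falls in the 15-18 band.
Grid: Level 15-18 × Category Low = 2010-2340 days.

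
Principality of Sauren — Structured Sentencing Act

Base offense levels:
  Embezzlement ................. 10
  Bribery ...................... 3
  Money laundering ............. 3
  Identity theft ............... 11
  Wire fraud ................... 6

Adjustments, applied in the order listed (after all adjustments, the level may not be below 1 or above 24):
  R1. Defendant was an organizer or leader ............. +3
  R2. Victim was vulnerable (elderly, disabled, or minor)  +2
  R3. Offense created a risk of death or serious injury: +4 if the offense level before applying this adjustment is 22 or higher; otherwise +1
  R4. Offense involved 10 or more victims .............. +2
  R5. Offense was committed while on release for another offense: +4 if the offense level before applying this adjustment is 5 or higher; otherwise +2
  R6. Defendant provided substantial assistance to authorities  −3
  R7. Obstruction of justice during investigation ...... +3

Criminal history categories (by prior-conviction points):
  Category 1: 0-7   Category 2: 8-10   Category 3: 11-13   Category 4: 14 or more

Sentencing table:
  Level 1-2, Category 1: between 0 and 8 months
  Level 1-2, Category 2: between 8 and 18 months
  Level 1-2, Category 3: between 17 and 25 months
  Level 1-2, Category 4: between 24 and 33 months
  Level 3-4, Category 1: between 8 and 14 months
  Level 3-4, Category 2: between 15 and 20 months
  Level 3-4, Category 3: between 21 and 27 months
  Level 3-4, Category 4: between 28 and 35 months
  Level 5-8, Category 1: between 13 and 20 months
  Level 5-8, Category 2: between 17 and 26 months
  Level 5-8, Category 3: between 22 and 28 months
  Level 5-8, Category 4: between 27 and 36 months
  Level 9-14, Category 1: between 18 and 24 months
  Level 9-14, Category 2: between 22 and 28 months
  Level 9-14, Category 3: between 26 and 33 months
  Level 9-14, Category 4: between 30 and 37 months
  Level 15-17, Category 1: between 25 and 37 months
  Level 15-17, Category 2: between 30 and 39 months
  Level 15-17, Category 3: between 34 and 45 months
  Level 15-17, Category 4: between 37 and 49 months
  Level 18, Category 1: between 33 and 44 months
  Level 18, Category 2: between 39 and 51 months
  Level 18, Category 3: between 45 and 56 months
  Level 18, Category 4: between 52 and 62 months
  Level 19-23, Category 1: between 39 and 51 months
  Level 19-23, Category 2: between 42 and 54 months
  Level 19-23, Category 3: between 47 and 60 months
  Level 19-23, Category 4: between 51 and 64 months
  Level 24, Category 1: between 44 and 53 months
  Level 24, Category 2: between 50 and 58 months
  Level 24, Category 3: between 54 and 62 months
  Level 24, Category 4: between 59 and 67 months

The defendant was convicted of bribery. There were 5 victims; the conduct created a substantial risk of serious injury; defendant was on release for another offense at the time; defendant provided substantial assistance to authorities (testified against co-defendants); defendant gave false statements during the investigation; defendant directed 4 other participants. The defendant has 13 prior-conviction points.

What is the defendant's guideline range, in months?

26-33 months

Base offense level for bribery: 3.
R1 applies: 3 + 3 = 6.
R3 applies (level before this adjustment is 6 < 22, so +1): 6 + 1 = 7.
R4 does not apply.
R5 applies (level before this adjustment is 7 ≥ 5, so +4): 7 + 4 = 11.
R6 applies: 11 − 3 = 8.
R7 applies: 8 + 3 = 11.
Final offense level: 11.
Criminal history: 13 prior points → Category 3 (11-13).
Level 11 falls in the 9-14 band.
Grid: Level 9-14 × Category 3 = 26-33 months.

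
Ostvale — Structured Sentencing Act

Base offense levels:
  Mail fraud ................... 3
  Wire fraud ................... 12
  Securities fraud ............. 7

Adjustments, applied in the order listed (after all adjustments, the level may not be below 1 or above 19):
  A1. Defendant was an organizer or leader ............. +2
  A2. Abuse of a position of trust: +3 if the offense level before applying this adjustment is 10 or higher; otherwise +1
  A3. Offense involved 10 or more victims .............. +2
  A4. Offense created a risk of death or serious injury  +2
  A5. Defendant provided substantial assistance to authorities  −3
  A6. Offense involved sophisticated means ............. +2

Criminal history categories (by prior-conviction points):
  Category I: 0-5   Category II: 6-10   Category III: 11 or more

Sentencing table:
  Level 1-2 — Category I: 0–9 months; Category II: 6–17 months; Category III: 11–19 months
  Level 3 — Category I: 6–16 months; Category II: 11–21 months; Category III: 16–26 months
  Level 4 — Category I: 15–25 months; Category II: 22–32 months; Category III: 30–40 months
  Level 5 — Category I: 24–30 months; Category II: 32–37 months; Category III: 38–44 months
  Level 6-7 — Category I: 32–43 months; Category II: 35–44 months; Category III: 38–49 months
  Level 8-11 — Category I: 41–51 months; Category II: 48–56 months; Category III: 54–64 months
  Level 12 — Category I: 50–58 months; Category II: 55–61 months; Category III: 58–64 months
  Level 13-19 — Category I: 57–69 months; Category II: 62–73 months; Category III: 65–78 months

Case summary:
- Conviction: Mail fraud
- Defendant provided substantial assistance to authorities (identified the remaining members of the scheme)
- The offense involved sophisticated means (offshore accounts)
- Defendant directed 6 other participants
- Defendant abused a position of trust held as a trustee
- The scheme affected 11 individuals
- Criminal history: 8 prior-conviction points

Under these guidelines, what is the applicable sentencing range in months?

35-44 months

Base offense level for mail fraud: 3.
A1 applies: 3 + 2 = 5.
A2 applies (level before this adjustment is 5 < 10, so +1): 5 + 1 = 6.
A3 applies: 6 + 2 = 8.
A5 applies: 8 − 3 = 5.
A6 applies: 5 + 2 = 7.
Final offense level: 7.
Criminal history: 8 prior points → Category II (6-10).
Level 7 falls in the 6-7 band.
Grid: Level 6-7 × Category II = 35-44 months.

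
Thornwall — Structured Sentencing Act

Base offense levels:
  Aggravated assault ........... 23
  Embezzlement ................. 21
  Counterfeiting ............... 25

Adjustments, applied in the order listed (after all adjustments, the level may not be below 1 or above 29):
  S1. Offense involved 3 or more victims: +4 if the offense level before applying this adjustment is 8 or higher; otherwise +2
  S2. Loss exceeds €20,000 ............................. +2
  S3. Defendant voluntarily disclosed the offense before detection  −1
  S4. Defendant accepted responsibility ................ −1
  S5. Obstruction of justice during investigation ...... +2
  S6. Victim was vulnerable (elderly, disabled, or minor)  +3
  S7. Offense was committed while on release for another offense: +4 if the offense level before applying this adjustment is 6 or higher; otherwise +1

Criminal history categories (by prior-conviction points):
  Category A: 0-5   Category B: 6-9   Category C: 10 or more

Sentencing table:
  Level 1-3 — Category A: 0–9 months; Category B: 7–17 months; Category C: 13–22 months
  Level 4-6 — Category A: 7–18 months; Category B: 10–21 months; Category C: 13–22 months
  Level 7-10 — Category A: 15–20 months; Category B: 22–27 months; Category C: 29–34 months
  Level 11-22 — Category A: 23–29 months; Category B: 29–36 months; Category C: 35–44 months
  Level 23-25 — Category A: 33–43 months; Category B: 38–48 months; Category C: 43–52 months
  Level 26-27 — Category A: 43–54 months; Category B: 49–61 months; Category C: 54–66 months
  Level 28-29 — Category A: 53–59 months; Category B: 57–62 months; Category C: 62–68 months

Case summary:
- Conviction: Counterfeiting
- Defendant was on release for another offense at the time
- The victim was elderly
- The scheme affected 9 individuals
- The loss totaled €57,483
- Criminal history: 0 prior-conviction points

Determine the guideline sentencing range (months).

53-59 months

Base offense level for counterfeiting: 25.
S1 applies (level before this adjustment is 25 ≥ 8, so +4): 25 + 4 = 29.
S2 applies: 29 + 2 = 31.
S3 does not apply.
S5 does not apply.
S6 applies: 31 + 3 = 34.
S7 applies (level before this adjustment is 34 ≥ 6, so +4): 34 + 4 = 38.
Level 38 exceeds the maximum of 29; capped at 29.
Final offense level: 29.
Criminal history: 0 prior points → Category A (0-5).
Level 29 falls in the 28-29 band.
Grid: Level 28-29 × Category A = 53-59 months.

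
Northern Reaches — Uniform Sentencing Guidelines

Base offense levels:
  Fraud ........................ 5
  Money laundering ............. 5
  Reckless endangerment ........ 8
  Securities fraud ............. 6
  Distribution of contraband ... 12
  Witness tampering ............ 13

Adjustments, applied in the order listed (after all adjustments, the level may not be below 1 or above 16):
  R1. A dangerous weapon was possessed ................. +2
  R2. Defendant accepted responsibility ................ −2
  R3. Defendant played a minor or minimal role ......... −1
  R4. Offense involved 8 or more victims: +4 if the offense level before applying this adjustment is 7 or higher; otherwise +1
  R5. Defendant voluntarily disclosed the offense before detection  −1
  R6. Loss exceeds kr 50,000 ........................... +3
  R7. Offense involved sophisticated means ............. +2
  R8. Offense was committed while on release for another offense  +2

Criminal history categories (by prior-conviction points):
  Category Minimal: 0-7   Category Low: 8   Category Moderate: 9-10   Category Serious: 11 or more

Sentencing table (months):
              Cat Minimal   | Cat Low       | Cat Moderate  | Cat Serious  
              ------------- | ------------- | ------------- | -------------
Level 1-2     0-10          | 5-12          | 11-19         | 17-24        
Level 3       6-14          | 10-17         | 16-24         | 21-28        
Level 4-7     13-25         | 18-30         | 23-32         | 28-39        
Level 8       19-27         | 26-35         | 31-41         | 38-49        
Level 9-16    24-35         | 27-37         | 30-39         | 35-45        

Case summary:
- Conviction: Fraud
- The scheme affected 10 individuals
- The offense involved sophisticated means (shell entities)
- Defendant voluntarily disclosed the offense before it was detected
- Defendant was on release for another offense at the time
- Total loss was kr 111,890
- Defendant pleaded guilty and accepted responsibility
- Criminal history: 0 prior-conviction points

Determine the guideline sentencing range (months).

24-35 months

Base offense level for fraud: 5.
R1 does not apply.
R2 applies: 5 − 2 = 3.
R3 does not apply.
R4 applies (level before this adjustment is 3 < 7, so +1): 3 + 1 = 4.
R5 applies: 4 − 1 = 3.
R6 applies: 3 + 3 = 6.
R7 applies: 6 + 2 = 8.
R8 applies: 8 + 2 = 10.
Final offense level: 10.
Criminal history: 0 prior points → Category Minimal (0-7).
Level 10 falls in the 9-16 band.
Grid: Level 9-16 × Category Minimal = 24-35 months.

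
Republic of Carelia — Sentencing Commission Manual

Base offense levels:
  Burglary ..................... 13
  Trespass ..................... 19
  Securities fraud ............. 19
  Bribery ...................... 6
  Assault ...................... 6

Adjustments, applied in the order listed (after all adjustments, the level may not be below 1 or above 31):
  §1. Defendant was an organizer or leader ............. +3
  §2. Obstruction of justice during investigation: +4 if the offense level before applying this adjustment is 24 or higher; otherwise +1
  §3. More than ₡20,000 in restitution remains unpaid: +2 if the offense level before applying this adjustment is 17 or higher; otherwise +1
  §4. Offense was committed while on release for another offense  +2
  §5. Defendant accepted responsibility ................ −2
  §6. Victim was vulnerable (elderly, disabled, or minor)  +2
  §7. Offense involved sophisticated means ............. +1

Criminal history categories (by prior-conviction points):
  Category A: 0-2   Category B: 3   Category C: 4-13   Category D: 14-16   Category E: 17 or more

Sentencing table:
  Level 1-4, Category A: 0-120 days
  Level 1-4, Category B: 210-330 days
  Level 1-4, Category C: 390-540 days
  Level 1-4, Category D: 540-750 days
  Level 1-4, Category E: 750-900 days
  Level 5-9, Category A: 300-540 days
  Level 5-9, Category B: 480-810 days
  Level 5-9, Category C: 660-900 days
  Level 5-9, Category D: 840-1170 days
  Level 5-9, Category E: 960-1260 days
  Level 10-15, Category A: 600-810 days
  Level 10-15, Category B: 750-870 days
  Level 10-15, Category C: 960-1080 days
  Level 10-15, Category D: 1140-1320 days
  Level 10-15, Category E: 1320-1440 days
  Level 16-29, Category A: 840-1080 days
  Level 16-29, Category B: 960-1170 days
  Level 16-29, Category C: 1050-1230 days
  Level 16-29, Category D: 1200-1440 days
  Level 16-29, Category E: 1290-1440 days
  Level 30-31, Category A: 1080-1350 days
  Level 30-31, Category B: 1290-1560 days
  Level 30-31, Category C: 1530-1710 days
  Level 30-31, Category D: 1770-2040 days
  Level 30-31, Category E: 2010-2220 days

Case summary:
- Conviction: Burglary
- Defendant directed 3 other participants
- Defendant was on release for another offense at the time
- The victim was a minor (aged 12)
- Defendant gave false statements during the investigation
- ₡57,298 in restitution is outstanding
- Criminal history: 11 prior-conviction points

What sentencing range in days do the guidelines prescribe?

1050-1230 days

Base offense level for burglary: 13.
§1 applies: 13 + 3 = 16.
§2 applies (level before this adjustment is 16 < 24, so +1): 16 + 1 = 17.
§3 applies (level before this adjustment is 17 ≥ 17, so +2): 17 + 2 = 19.
§4 applies: 19 + 2 = 21.
§6 applies: 21 + 2 = 23.
§7 does not apply.
Final offense level: 23.
Criminal history: 11 prior points → Category C (4-13).
Level 23 falls in the 16-29 band.
Grid: Level 16-29 × Category C = 1050-1230 days.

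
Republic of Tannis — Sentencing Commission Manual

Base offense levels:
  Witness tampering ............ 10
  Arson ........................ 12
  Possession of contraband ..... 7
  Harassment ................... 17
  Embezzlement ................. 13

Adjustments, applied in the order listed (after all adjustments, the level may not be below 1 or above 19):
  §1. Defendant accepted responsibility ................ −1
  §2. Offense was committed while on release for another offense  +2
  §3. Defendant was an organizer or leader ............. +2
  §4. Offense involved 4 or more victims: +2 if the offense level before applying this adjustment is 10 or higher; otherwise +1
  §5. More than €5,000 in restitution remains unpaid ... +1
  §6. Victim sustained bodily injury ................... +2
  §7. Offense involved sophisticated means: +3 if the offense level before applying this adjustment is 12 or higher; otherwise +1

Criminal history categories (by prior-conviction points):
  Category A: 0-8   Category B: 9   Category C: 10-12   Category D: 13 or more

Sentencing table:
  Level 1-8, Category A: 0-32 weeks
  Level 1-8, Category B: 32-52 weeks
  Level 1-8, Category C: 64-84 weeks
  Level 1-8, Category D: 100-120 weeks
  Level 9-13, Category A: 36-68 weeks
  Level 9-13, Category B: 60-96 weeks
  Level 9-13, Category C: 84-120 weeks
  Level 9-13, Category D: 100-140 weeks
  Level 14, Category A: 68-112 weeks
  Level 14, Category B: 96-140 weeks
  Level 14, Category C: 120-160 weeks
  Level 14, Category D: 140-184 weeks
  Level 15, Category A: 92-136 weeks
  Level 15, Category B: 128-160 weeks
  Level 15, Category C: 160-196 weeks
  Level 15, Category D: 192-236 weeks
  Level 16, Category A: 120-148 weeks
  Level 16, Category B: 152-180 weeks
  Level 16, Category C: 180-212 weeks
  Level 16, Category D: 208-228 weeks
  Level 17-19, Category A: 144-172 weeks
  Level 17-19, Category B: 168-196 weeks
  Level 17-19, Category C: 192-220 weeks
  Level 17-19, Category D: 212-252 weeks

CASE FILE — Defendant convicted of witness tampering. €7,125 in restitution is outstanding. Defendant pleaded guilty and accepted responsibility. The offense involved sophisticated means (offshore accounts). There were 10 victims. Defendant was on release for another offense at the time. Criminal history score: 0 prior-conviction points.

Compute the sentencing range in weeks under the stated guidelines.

Base offense level for witness tampering: 10.
§1 applies: 10 − 1 = 9.
§2 applies: 9 + 2 = 11.
§3 does not apply.
§4 applies (level before this adjustment is 11 ≥ 10, so +2): 11 + 2 = 13.
§5 applies: 13 + 1 = 14.
§6 does not apply.
§7 applies (level before this adjustment is 14 ≥ 12, so +3): 14 + 3 = 17.
Final offense level: 17.
Criminal history: 0 prior points → Category A (0-8).
Level 17 falls in the 17-19 band.
Grid: Level 17-19 × Category A = 144-172 weeks.

144-172 weeks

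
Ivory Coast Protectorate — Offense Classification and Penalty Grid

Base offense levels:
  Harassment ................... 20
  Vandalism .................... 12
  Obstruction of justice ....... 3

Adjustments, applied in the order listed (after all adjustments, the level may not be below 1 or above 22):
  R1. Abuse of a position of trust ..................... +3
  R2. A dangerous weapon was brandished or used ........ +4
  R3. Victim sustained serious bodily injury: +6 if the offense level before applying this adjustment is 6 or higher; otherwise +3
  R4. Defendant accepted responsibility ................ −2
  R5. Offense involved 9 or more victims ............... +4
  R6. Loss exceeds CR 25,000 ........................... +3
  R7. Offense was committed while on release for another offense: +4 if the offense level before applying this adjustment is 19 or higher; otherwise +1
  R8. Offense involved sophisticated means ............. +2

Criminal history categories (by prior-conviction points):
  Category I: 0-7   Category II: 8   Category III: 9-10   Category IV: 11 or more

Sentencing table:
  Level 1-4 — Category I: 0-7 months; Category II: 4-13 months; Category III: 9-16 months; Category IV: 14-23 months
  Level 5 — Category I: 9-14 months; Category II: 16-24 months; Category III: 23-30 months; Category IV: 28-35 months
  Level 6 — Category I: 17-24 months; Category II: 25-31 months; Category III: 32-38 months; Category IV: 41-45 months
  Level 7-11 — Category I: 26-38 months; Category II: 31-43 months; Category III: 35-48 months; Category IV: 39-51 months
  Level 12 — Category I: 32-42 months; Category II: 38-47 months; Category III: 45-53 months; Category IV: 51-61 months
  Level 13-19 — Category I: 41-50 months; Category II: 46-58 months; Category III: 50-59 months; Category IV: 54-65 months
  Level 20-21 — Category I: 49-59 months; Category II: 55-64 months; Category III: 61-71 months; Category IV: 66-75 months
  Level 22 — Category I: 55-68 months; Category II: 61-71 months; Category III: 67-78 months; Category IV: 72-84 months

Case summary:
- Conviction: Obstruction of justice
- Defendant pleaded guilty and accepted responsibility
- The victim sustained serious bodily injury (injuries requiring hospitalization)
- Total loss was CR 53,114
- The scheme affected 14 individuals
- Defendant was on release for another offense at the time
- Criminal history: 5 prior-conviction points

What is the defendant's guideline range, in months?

Base offense level for obstruction of justice: 3.
R2 does not apply.
R3 applies (level before this adjustment is 3 < 6, so +3): 3 + 3 = 6.
R4 applies: 6 − 2 = 4.
R5 applies: 4 + 4 = 8.
R6 applies: 8 + 3 = 11.
R7 applies (level before this adjustment is 11 < 19, so +1): 11 + 1 = 12.
Final offense level: 12.
Criminal history: 5 prior points → Category I (0-7).
Level 12 falls in the 12 band.
Grid: Level 12 × Category I = 32-42 months.

32-42 months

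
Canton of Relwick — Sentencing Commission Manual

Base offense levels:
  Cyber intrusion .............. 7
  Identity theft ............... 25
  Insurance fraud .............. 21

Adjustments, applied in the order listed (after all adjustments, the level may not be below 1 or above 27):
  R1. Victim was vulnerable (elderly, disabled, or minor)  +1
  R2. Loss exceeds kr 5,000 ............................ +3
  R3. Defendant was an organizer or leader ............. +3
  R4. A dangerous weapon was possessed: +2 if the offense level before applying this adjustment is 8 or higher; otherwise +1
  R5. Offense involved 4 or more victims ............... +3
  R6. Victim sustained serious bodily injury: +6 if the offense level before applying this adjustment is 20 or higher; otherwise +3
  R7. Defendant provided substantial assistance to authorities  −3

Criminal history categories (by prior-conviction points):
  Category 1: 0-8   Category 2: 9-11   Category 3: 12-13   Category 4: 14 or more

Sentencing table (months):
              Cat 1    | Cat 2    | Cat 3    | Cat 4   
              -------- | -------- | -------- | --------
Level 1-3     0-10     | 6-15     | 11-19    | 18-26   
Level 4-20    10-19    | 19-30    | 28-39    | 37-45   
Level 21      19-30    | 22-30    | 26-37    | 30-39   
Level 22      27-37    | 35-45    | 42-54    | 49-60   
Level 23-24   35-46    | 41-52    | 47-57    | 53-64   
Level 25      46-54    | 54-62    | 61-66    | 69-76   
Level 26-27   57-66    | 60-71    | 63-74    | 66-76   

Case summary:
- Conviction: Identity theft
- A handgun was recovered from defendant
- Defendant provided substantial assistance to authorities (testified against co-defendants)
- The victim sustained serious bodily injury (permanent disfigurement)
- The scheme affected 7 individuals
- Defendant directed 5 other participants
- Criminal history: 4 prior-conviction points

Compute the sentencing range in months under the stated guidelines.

Base offense level for identity theft: 25.
R1 does not apply.
R2 does not apply.
R3 applies: 25 + 3 = 28.
R4 applies (level before this adjustment is 28 ≥ 8, so +2): 28 + 2 = 30.
R5 applies: 30 + 3 = 33.
R6 applies (level before this adjustment is 33 ≥ 20, so +6): 33 + 6 = 39.
R7 applies: 39 − 3 = 36.
Level 36 exceeds the maximum of 27; capped at 27.
Final offense level: 27.
Criminal history: 4 prior points → Category 1 (0-8).
Level 27 falls in the 26-27 band.
Grid: Level 26-27 × Category 1 = 57-66 months.

57-66 months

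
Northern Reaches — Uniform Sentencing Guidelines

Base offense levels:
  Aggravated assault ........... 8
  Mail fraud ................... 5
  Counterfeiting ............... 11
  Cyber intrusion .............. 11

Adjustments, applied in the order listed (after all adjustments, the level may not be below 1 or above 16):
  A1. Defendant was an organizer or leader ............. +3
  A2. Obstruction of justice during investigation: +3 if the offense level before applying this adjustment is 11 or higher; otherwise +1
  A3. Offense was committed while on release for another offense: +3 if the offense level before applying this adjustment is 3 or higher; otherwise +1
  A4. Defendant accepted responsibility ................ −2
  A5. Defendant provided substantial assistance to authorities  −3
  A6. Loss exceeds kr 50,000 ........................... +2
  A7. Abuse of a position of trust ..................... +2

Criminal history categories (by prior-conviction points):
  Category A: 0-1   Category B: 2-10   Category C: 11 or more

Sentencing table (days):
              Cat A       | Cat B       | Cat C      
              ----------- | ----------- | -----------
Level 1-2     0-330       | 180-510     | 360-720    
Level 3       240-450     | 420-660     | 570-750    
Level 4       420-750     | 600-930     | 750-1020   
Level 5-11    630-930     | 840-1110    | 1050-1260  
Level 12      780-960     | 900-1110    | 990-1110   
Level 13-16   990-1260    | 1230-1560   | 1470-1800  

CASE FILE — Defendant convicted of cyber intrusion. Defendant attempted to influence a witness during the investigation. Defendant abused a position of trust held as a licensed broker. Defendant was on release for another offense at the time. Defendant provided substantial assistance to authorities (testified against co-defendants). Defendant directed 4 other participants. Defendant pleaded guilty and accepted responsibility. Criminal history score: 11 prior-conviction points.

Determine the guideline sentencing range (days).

Base offense level for cyber intrusion: 11.
A1 applies: 11 + 3 = 14.
A2 applies (level before this adjustment is 14 ≥ 11, so +3): 14 + 3 = 17.
A3 applies (level before this adjustment is 17 ≥ 3, so +3): 17 + 3 = 20.
A4 applies: 20 − 2 = 18.
A5 applies: 18 − 3 = 15.
A6 does not apply.
A7 applies: 15 + 2 = 17.
Level 17 exceeds the maximum of 16; capped at 16.
Final offense level: 16.
Criminal history: 11 prior points → Category C (11+).
Level 16 falls in the 13-16 band.
Grid: Level 13-16 × Category C = 1470-1800 days.

1470-1800 days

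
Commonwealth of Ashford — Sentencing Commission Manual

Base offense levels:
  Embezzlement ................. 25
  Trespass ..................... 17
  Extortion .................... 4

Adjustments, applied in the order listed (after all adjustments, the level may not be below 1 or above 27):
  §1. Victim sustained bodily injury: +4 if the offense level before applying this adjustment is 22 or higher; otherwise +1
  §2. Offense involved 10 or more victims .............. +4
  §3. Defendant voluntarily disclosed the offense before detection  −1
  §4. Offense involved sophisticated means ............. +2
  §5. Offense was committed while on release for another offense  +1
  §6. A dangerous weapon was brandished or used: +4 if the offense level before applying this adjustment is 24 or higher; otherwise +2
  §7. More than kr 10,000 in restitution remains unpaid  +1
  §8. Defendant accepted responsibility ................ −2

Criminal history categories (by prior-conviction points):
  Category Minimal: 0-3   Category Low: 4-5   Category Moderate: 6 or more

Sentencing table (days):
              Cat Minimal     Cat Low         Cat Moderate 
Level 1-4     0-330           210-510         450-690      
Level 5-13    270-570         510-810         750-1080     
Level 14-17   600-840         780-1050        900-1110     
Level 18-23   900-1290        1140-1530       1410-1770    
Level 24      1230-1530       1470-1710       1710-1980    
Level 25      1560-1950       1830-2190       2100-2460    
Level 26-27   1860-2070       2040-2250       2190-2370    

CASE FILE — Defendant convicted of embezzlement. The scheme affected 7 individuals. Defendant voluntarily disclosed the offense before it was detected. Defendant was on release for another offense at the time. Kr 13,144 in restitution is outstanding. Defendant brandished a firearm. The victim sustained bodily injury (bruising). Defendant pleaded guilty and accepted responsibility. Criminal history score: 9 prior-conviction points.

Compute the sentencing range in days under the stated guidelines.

Base offense level for embezzlement: 25.
§1 applies (level before this adjustment is 25 ≥ 22, so +4): 25 + 4 = 29.
§2 does not apply.
§3 applies: 29 − 1 = 28.
§5 applies: 28 + 1 = 29.
§6 applies (level before this adjustment is 29 ≥ 24, so +4): 29 + 4 = 33.
§7 applies: 33 + 1 = 34.
§8 applies: 34 − 2 = 32.
Level 32 exceeds the maximum of 27; capped at 27.
Final offense level: 27.
Criminal history: 9 prior points → Category Moderate (6+).
Level 27 falls in the 26-27 band.
Grid: Level 26-27 × Category Moderate = 2190-2370 days.

2190-2370 days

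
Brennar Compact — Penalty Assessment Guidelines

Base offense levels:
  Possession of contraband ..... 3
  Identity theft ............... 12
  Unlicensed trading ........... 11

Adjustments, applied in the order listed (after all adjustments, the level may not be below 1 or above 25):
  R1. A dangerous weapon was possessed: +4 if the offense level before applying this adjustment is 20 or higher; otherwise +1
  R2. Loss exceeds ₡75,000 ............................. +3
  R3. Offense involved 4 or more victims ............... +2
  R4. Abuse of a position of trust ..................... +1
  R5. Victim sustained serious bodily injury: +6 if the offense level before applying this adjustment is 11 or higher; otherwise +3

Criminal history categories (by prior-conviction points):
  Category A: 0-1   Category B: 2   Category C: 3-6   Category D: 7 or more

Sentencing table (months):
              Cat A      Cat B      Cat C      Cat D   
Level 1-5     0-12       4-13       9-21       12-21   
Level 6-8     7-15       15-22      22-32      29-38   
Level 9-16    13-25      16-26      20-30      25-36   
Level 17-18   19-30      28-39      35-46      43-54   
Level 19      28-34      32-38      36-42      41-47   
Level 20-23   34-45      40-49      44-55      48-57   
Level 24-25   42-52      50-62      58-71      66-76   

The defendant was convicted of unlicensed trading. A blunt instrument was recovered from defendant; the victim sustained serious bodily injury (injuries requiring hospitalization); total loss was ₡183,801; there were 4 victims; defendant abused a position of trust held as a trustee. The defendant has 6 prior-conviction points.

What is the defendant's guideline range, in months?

Base offense level for unlicensed trading: 11.
R1 applies (level before this adjustment is 11 < 20, so +1): 11 + 1 = 12.
R2 applies: 12 + 3 = 15.
R3 applies: 15 + 2 = 17.
R4 applies: 17 + 1 = 18.
R5 applies (level before this adjustment is 18 ≥ 11, so +6): 18 + 6 = 24.
Final offense level: 24.
Criminal history: 6 prior points → Category C (3-6).
Level 24 falls in the 24-25 band.
Grid: Level 24-25 × Category C = 58-71 months.

58-71 months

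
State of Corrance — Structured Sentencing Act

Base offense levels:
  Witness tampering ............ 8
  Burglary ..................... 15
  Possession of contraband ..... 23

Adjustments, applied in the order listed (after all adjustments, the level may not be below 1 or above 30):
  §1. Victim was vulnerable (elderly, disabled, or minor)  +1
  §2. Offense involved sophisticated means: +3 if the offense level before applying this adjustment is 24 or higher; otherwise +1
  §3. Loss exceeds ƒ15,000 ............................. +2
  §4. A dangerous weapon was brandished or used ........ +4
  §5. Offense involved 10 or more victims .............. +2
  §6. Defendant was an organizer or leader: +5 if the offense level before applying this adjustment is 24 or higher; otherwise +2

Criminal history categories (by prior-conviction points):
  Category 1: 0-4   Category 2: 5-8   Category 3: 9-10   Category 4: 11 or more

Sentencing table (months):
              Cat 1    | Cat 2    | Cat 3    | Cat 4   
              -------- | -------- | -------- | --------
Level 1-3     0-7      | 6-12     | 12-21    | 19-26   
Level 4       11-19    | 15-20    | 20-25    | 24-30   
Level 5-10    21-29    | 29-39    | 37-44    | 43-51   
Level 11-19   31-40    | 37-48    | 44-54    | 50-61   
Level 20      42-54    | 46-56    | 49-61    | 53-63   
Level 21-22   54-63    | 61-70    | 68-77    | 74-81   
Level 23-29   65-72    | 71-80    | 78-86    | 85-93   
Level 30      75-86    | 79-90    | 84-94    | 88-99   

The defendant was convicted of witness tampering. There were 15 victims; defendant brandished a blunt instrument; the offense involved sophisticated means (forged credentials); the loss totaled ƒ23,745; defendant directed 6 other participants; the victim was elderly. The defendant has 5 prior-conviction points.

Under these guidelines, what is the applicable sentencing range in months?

Base offense level for witness tampering: 8.
§1 applies: 8 + 1 = 9.
§2 applies (level before this adjustment is 9 < 24, so +1): 9 + 1 = 10.
§3 applies: 10 + 2 = 12.
§4 applies: 12 + 4 = 16.
§5 applies: 16 + 2 = 18.
§6 applies (level before this adjustment is 18 < 24, so +2): 18 + 2 = 20.
Final offense level: 20.
Criminal history: 5 prior points → Category 2 (5-8).
Level 20 falls in the 20 band.
Grid: Level 20 × Category 2 = 46-56 months.

46-56 months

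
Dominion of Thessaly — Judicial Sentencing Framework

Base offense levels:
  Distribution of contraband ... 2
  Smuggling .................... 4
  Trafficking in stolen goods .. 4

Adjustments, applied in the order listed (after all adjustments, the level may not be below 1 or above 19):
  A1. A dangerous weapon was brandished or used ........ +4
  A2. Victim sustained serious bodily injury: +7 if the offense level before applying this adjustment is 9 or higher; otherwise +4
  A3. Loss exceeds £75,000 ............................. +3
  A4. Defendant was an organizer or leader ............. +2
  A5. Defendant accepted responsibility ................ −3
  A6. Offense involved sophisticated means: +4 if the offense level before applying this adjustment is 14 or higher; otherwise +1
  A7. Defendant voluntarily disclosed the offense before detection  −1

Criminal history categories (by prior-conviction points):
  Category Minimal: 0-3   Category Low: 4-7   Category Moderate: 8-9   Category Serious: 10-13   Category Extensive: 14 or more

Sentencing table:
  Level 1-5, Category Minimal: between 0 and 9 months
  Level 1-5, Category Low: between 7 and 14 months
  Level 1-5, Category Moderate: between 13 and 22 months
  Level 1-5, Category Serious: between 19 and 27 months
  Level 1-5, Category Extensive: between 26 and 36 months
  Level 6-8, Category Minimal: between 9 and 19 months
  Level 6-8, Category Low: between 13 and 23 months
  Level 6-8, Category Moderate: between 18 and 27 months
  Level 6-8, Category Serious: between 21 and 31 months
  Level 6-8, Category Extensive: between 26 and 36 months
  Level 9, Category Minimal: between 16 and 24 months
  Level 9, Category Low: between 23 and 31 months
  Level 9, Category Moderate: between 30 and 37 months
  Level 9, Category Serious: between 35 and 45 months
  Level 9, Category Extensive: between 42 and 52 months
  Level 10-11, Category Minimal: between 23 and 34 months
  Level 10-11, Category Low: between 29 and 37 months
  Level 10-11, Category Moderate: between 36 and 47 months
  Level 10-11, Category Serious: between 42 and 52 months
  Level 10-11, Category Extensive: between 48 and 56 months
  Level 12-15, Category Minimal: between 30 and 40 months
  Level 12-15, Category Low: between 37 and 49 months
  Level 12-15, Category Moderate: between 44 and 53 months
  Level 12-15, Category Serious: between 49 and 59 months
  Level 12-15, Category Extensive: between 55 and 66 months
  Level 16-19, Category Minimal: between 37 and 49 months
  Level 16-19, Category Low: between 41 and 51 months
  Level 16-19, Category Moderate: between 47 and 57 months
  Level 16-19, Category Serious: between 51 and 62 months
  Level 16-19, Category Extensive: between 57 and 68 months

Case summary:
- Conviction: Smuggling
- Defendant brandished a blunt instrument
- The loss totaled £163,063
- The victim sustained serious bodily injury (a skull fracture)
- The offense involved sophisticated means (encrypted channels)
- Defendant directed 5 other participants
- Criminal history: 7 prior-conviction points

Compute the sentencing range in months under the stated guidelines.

Base offense level for smuggling: 4.
A1 applies: 4 + 4 = 8.
A2 applies (level before this adjustment is 8 < 9, so +4): 8 + 4 = 12.
A3 applies: 12 + 3 = 15.
A4 applies: 15 + 2 = 17.
A6 applies (level before this adjustment is 17 ≥ 14, so +4): 17 + 4 = 21.
Level 21 exceeds the maximum of 19; capped at 19.
Final offense level: 19.
Criminal history: 7 prior points → Category Low (4-7).
Level 19 falls in the 16-19 band.
Grid: Level 16-19 × Category Low = 41-51 months.

41-51 months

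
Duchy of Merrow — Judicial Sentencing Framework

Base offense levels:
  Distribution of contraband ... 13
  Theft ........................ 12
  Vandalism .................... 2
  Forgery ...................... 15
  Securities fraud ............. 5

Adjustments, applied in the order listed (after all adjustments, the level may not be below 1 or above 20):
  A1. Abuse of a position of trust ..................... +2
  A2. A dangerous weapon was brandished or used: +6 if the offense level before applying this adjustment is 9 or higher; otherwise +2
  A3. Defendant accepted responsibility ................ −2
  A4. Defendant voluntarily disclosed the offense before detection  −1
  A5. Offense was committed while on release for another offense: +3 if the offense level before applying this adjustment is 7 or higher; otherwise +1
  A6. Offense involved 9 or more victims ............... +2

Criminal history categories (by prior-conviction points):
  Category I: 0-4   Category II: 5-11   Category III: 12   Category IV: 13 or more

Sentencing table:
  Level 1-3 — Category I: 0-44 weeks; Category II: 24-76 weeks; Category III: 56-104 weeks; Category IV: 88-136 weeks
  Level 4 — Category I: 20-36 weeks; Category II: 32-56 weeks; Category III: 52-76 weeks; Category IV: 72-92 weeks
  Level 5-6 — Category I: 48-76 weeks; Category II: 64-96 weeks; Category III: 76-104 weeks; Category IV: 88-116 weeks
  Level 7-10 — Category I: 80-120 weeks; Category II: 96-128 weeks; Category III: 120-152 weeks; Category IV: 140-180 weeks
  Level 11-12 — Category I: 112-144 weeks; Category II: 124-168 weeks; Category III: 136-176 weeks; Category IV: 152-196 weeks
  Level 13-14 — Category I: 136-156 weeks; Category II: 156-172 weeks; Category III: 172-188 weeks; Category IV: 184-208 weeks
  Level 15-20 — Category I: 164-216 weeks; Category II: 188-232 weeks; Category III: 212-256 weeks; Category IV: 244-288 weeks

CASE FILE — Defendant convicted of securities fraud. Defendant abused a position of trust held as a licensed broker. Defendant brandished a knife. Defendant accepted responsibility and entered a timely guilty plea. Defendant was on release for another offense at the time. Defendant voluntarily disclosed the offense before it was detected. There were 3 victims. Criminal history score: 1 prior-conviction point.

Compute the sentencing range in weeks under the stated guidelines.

80-120 weeks

Base offense level for securities fraud: 5.
A1 applies: 5 + 2 = 7.
A2 applies (level before this adjustment is 7 < 9, so +2): 7 + 2 = 9.
A3 applies: 9 − 2 = 7.
A4 applies: 7 − 1 = 6.
A5 applies (level before this adjustment is 6 < 7, so +1): 6 + 1 = 7.
A6 does not apply.
Final offense level: 7.
Criminal history: 1 prior point → Category I (0-4).
Level 7 falls in the 7-10 band.
Grid: Level 7-10 × Category I = 80-120 weeks.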